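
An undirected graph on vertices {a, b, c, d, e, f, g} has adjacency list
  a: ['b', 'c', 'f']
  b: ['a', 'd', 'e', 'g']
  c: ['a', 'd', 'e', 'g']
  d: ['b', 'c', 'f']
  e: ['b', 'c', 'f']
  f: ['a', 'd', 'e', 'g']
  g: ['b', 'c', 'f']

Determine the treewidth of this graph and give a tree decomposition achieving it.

The largest bag has 4 vertices, giving width 3; this decomposition certifies tw(G) ≤ 3. For the lower bound: the 4 vertex sets {a,c}, {f,g}, {b}, {e} are disjoint, each induces a connected subgraph, and every pair is joined by at least one edge of G. Contracting each set to a single vertex therefore yields K_{4} as a minor, and since treewidth is minor-monotone, tw(G) ≥ tw(K_{4}) = 3. Combining the bounds, tw(G) = 3.

Treewidth 3.
Bags: B1 = {a, b, c, f}  B2 = {b, c, f, g}  B3 = {b, c, e, f}  B4 = {b, c, d, f}
Tree: B1–B2, B2–B3, B3–B4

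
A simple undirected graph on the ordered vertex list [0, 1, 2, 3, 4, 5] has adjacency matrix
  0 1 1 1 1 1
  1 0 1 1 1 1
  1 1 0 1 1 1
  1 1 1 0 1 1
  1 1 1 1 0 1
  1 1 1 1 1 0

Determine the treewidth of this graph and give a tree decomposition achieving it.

Treewidth 5.
One such decomposition:
Bags: B1 = {0, 1, 2, 3, 4, 5}
Tree: (single bag)

A single bag containing all 6 vertices is trivially a valid decomposition of width 5. Conversely, {0, 1, 2, 3, 4, 5} is a clique of size 6, and the vertices of any clique must share a bag in every tree decomposition; so some bag has ≥ 6 vertices and tw(G) ≥ 5. Therefore the treewidth is 5.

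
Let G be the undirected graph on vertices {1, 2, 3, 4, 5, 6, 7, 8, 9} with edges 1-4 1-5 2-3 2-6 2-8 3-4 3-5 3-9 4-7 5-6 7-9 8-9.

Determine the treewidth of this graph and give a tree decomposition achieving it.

Treewidth 3.
Bags: B1 = {1, 4, 7, 9}  B2 = {1, 3, 4, 9}  B3 = {1, 3, 5, 9}  B4 = {3, 5, 8, 9}  B5 = {2, 3, 5, 8}  B6 = {2, 5, 6, 8}
Tree: B1–B2, B2–B3, B3–B4, B4–B5, B5–B6

The largest bag has 4 vertices, giving width 3; this decomposition certifies tw(G) ≤ 3. For the lower bound: the 4 vertex sets {1,4,7}, {9}, {3}, {2,5,6,8} are disjoint, each induces a connected subgraph, and every pair is joined by at least one edge of G. Contracting each set to a single vertex therefore yields K_{4} as a minor, and since treewidth is minor-monotone, tw(G) ≥ tw(K_{4}) = 3. Therefore the treewidth is 3.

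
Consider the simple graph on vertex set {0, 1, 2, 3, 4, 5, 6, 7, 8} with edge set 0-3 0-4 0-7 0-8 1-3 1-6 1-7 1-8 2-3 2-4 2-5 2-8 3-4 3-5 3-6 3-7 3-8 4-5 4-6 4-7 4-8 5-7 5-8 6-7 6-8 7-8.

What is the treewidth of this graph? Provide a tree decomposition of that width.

Each bag holds 5 vertices, so the decomposition has width 4, which upper-bounds the treewidth. Conversely, {1, 3, 6, 7, 8} is a clique of size 5, and the vertices of any clique must share a bag in every tree decomposition; so some bag has ≥ 5 vertices and tw(G) ≥ 4. The upper and lower bounds meet at 4, so that is the treewidth.

Treewidth 4.
One such decomposition:
Bags: B1 = {1, 3, 6, 7, 8}  B2 = {3, 4, 6, 7, 8}  B3 = {0, 3, 4, 7, 8}  B4 = {3, 4, 5, 7, 8}  B5 = {2, 3, 4, 5, 8}
Tree: B1–B2, B2–B3, B2–B4, B4–B5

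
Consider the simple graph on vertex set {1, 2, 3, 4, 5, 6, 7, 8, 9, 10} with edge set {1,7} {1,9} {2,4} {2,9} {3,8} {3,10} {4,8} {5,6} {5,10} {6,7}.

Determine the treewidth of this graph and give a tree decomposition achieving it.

Treewidth 2.
Bags: B1 = {2, 4, 9}  B2 = {1, 4, 9}  B3 = {1, 4, 7}  B4 = {4, 6, 7}  B5 = {4, 5, 6}  B6 = {4, 5, 10}  B7 = {3, 4, 10}  B8 = {3, 4, 8}
Tree: B1–B2, B2–B3, B3–B4, B4–B5, B5–B6, B6–B7, B7–B8

Each bag holds 3 vertices, so the decomposition has width 2, which upper-bounds the treewidth. Since 4–2–9–1–7–6–5–10–3–8–4 is a cycle in G, G is not acyclic. Forests are exactly the graphs of treewidth ≤ 1, so tw(G) ≥ 2. The upper and lower bounds meet at 2, so that is the treewidth.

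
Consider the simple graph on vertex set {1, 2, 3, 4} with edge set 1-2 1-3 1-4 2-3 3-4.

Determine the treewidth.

A width-2 tree decomposition is:
Bags: B1 = {1, 2, 3}  B2 = {1, 3, 4}
Tree: B1–B2
The largest bag has 3 vertices, giving width 2; this decomposition certifies tw(G) ≤ 2. On the other hand G contains the 3-clique {1, 2, 3}. A clique must lie in a single bag of any decomposition, so no decomposition can have width below 2. Therefore the treewidth is 2.

2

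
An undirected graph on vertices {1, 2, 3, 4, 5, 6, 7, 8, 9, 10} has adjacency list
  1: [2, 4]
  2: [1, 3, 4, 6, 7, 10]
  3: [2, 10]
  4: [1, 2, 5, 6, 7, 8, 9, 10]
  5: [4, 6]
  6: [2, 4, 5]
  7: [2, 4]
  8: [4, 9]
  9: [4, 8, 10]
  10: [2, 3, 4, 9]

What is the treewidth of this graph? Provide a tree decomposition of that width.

Treewidth 2.
One such decomposition:
Bags: B1 = {2, 4, 10}  B2 = {1, 2, 4}  B3 = {2, 4, 6}  B4 = {4, 5, 6}  B5 = {2, 4, 7}  B6 = {2, 3, 10}  B7 = {4, 9, 10}  B8 = {4, 8, 9}
Tree: B1–B2, B2–B3, B3–B4, B3–B5, B1–B6, B1–B7, B7–B8

Every bag has size at most 3, so the width is 3 − 1 = 2 and tw(G) ≤ 2. Conversely, {2, 3, 10} is a clique of size 3, and the vertices of any clique must share a bag in every tree decomposition; so some bag has ≥ 3 vertices and tw(G) ≥ 2. Hence tw(G) = 2 exactly.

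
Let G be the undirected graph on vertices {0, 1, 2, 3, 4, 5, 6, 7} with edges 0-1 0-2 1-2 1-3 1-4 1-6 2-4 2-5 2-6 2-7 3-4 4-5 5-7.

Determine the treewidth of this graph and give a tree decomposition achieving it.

The largest bag has 3 vertices, giving width 2; this decomposition certifies tw(G) ≤ 2. On the other hand G contains the 3-clique {0, 1, 2}. A clique must lie in a single bag of any decomposition, so no decomposition can have width below 2. The upper and lower bounds meet at 2, so that is the treewidth.

Treewidth 2.
One such decomposition:
Bags: B1 = {2, 4, 5}  B2 = {2, 5, 7}  B3 = {1, 2, 4}  B4 = {0, 1, 2}  B5 = {1, 3, 4}  B6 = {1, 2, 6}
Tree: B1–B2, B1–B3, B3–B4, B3–B5, B4–B6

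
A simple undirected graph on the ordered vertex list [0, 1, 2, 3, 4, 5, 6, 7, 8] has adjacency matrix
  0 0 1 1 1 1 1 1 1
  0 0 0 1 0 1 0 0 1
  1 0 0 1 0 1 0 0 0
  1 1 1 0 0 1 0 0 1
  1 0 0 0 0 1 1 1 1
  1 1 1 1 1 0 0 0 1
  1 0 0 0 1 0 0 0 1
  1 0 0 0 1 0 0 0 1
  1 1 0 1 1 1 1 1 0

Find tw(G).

3

A width-3 tree decomposition is:
Bags: B1 = {0, 2, 3, 5}  B2 = {0, 3, 5, 8}  B3 = {0, 4, 5, 8}  B4 = {1, 3, 5, 8}  B5 = {0, 4, 7, 8}  B6 = {0, 4, 6, 8}
Tree: B1–B2, B2–B3, B2–B4, B3–B5, B5–B6
Every bag has size at most 4, so the width is 4 − 1 = 3 and tw(G) ≤ 3. For the lower bound, the 4 vertices {0, 3, 5, 8} are pairwise adjacent, and any tree decomposition puts a clique entirely inside one bag — forcing width ≥ 3. Therefore the treewidth is 3.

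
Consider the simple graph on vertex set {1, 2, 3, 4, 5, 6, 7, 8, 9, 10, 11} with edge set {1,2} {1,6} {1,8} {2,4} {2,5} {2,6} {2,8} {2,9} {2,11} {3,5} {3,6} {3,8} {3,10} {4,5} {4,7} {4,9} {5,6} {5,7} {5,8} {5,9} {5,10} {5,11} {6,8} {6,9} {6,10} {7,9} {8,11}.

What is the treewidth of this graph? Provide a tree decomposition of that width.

Treewidth 3.
Bags: B1 = {2, 5, 6, 8}  B2 = {2, 5, 6, 9}  B3 = {2, 4, 5, 9}  B4 = {3, 5, 6, 8}  B5 = {2, 5, 8, 11}  B6 = {3, 5, 6, 10}  B7 = {1, 2, 6, 8}  B8 = {4, 5, 7, 9}
Tree: B1–B2, B2–B3, B1–B4, B1–B5, B4–B6, B1–B7, B3–B8

Each bag holds 4 vertices, so the decomposition has width 3, which upper-bounds the treewidth. For the lower bound, the 4 vertices {1, 2, 6, 8} are pairwise adjacent, and any tree decomposition puts a clique entirely inside one bag — forcing width ≥ 3. Combining the bounds, tw(G) = 3.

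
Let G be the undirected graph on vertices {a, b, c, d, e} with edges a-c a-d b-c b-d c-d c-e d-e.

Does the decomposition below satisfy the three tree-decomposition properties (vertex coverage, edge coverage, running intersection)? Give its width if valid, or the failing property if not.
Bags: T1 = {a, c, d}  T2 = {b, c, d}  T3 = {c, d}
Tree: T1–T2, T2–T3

A tree decomposition must satisfy three properties: every vertex lies in some bag; for every edge, both endpoints lie together in some bag; and for every vertex, the bags containing it form a connected subtree. Here vertex e appears in no bag, so the decomposition is invalid.

No — vertex e appears in no bag.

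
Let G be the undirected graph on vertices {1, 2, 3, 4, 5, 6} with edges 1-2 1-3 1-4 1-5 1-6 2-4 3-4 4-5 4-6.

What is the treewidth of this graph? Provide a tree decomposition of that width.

Every bag has size at most 3, so the width is 3 − 1 = 2 and tw(G) ≤ 2. On the other hand G contains the 3-clique {1, 2, 4}. A clique must lie in a single bag of any decomposition, so no decomposition can have width below 2. Combining the bounds, tw(G) = 2.

Treewidth 2.
One such decomposition:
Bags: B1 = {1, 4, 6}  B2 = {1, 4, 5}  B3 = {1, 3, 4}  B4 = {1, 2, 4}
Tree: B1–B2, B2–B3, B1–B4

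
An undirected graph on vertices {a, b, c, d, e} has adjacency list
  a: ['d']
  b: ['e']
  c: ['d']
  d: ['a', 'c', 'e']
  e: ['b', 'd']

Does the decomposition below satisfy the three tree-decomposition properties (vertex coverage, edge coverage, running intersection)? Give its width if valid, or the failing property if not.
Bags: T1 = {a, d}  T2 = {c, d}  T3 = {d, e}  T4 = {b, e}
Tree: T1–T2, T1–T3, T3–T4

Yes; width 1.

Checking the three conditions: (i) the bags cover all of {a, b, c, d, e}; (ii) for each edge, some bag contains both endpoints; (iii) the bags containing any fixed vertex form a subtree. All hold, so the decomposition is valid with width 2 − 1 = 1.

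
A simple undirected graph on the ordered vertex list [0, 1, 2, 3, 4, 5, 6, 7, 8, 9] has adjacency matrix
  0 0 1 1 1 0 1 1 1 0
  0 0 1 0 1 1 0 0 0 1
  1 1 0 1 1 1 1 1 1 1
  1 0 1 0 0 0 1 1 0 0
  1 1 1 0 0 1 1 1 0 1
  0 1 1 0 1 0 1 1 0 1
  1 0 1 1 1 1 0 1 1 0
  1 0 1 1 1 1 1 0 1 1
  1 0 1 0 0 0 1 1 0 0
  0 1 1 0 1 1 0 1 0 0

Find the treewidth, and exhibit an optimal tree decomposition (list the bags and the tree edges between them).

Treewidth 4.
One optimal decomposition is:
Bags: B1 = {0, 2, 4, 6, 7}  B2 = {2, 4, 5, 6, 7}  B3 = {2, 4, 5, 7, 9}  B4 = {0, 2, 6, 7, 8}  B5 = {1, 2, 4, 5, 9}  B6 = {0, 2, 3, 6, 7}
Tree: B1–B2, B2–B3, B1–B4, B3–B5, B1–B6

Every bag has size at most 5, so the width is 5 − 1 = 4 and tw(G) ≤ 4. Conversely, {1, 2, 4, 5, 9} is a clique of size 5, and the vertices of any clique must share a bag in every tree decomposition; so some bag has ≥ 5 vertices and tw(G) ≥ 4. Therefore the treewidth is 4.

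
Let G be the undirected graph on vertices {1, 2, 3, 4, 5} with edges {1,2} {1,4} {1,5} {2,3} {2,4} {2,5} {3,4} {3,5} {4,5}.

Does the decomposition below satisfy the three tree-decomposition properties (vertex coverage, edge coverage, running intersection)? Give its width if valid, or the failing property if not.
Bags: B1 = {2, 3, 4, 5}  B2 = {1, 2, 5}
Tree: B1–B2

A tree decomposition must satisfy three properties: every vertex lies in some bag; for every edge, both endpoints lie together in some bag; and for every vertex, the bags containing it form a connected subtree. Here edge (4,1) lies in no bag, so the decomposition is invalid.

No — edge (4,1) lies in no bag.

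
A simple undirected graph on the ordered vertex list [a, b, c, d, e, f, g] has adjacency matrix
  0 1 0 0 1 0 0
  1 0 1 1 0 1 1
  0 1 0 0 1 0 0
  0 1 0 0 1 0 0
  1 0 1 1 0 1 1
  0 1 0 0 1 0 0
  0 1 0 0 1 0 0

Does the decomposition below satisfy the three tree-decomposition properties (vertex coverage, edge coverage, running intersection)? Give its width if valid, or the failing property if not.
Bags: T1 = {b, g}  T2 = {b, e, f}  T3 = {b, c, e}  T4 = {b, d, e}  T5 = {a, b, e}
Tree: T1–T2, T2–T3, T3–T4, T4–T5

A tree decomposition must satisfy three properties: every vertex lies in some bag; for every edge, both endpoints lie together in some bag; and for every vertex, the bags containing it form a connected subtree. Here edge (e,g) lies in no bag, so the decomposition is invalid.

No — edge (e,g) lies in no bag.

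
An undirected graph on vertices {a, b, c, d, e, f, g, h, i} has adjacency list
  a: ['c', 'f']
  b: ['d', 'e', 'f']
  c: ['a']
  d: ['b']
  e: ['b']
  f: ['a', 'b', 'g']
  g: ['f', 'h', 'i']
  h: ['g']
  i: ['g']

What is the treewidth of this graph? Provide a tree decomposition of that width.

The largest bag has 2 vertices, giving width 1; this decomposition certifies tw(G) ≤ 1. Any graph with an edge has treewidth ≥ 1, and G has the edge f–a. Combining the bounds, tw(G) = 1.

Treewidth 1.
One such decomposition:
Bags: B1 = {a, f}  B2 = {a, c}  B3 = {b, f}  B4 = {f, g}  B5 = {g, i}  B6 = {g, h}  B7 = {b, e}  B8 = {b, d}
Tree: B1–B2, B1–B3, B3–B4, B4–B5, B4–B6, B3–B7, B3–B8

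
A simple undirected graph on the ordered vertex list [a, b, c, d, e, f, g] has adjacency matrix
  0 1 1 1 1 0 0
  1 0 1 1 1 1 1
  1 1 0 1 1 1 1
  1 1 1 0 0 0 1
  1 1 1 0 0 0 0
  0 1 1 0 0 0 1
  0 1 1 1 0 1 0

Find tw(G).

3

A width-3 tree decomposition is:
Bags: B1 = {a, b, c, d}  B2 = {b, c, d, g}  B3 = {b, c, f, g}  B4 = {a, b, c, e}
Tree: B1–B2, B2–B3, B1–B4
The largest bag has 4 vertices, giving width 3; this decomposition certifies tw(G) ≤ 3. On the other hand G contains the 4-clique {b, c, d, g}. A clique must lie in a single bag of any decomposition, so no decomposition can have width below 3. Combining the bounds, tw(G) = 3.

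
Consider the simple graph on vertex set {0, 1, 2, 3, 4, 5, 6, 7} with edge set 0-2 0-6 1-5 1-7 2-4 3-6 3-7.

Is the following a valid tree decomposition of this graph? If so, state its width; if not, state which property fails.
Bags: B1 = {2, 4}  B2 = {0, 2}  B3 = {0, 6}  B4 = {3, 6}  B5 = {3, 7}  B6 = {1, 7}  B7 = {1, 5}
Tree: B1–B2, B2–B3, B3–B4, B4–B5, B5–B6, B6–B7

Every vertex of G appears in some bag (union = {0, 1, 2, 3, 4, 5, 6, 7}); every edge is covered by a bag; and for each vertex v the set of bags containing v is connected in the bag tree. The decomposition is therefore valid. The largest bag has 2 vertices, so the width is 1.

Yes; width 1.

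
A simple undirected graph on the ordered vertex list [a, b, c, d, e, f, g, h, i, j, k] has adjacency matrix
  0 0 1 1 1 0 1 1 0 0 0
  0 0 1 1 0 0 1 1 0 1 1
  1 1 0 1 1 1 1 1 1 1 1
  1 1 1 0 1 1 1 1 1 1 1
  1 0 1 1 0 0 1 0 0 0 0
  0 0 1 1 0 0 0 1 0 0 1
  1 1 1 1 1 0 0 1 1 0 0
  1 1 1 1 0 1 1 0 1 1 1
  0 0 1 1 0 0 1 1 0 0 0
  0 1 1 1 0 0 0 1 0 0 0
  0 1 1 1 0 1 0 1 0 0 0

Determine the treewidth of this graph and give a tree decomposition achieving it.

Treewidth 4.
One optimal decomposition is:
Bags: B1 = {b, c, d, g, h}  B2 = {a, c, d, g, h}  B3 = {b, c, d, h, k}  B4 = {c, d, g, h, i}  B5 = {c, d, f, h, k}  B6 = {b, c, d, h, j}  B7 = {a, c, d, e, g}
Tree: B1–B2, B1–B3, B1–B4, B3–B5, B1–B6, B2–B7

Every bag has size at most 5, so the width is 5 − 1 = 4 and tw(G) ≤ 4. On the other hand G contains the 5-clique {a, c, d, e, g}. A clique must lie in a single bag of any decomposition, so no decomposition can have width below 4. Combining the bounds, tw(G) = 4.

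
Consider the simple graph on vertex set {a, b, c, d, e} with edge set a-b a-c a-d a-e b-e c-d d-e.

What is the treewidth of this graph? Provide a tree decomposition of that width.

The largest bag has 3 vertices, giving width 2; this decomposition certifies tw(G) ≤ 2. For the lower bound, the 3 vertices {a, d, e} are pairwise adjacent, and any tree decomposition puts a clique entirely inside one bag — forcing width ≥ 2. Combining the bounds, tw(G) = 2.

Treewidth 2.
One optimal decomposition is:
Bags: B1 = {a, b, e}  B2 = {a, d, e}  B3 = {a, c, d}
Tree: B1–B2, B2–B3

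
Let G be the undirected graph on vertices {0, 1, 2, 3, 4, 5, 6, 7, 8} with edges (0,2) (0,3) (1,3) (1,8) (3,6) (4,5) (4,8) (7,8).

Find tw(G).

1

A width-1 tree decomposition is:
Bags: B1 = {1, 8}  B2 = {4, 8}  B3 = {1, 3}  B4 = {7, 8}  B5 = {0, 3}  B6 = {3, 6}  B7 = {4, 5}  B8 = {0, 2}
Tree: B1–B2, B1–B3, B2–B4, B3–B5, B5–B6, B2–B7, B5–B8
Every bag has size at most 2, so the width is 2 − 1 = 1 and tw(G) ≤ 1. G has an edge, so its treewidth is at least 1. Therefore the treewidth is 1.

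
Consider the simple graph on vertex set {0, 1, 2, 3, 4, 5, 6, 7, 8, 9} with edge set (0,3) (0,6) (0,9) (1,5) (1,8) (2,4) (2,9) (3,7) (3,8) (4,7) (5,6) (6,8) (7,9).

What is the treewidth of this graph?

A width-2 tree decomposition is:
Bags: B1 = {1, 5, 8}  B2 = {5, 6, 8}  B3 = {3, 6, 8}  B4 = {0, 3, 6}  B5 = {0, 3, 7}  B6 = {0, 7, 9}  B7 = {4, 7, 9}  B8 = {2, 4, 9}
Tree: B1–B2, B2–B3, B3–B4, B4–B5, B5–B6, B6–B7, B7–B8
Each bag holds 3 vertices, so the decomposition has width 2, which upper-bounds the treewidth. Since 1–5–6–8–1 is a cycle in G, G is not acyclic. Forests are exactly the graphs of treewidth ≤ 1, so tw(G) ≥ 2. Therefore the treewidth is 2.

2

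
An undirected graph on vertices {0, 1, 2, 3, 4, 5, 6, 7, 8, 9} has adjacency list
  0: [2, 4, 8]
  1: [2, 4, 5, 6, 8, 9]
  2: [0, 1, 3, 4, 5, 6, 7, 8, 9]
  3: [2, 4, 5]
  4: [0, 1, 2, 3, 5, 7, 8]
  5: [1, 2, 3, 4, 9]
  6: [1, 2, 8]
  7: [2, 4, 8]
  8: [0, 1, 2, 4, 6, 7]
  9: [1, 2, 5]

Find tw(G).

3

A width-3 tree decomposition is:
Bags: B1 = {0, 2, 4, 8}  B2 = {1, 2, 4, 8}  B3 = {2, 4, 7, 8}  B4 = {1, 2, 4, 5}  B5 = {2, 3, 4, 5}  B6 = {1, 2, 6, 8}  B7 = {1, 2, 5, 9}
Tree: B1–B2, B2–B3, B2–B4, B4–B5, B2–B6, B4–B7
Each bag holds 4 vertices, so the decomposition has width 3, which upper-bounds the treewidth. On the other hand G contains the 4-clique {1, 2, 5, 9}. A clique must lie in a single bag of any decomposition, so no decomposition can have width below 3. Hence tw(G) = 3 exactly.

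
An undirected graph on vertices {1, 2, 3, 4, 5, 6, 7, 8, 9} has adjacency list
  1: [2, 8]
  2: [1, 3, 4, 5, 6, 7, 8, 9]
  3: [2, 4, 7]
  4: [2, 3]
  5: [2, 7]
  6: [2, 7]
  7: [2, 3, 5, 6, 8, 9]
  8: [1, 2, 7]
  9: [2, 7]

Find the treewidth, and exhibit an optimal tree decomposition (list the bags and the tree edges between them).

Treewidth 2.
One optimal decomposition is:
Bags: B1 = {2, 7, 8}  B2 = {2, 6, 7}  B3 = {2, 5, 7}  B4 = {1, 2, 8}  B5 = {2, 7, 9}  B6 = {2, 3, 7}  B7 = {2, 3, 4}
Tree: B1–B2, B2–B3, B1–B4, B1–B5, B2–B6, B6–B7

The largest bag has 3 vertices, giving width 2; this decomposition certifies tw(G) ≤ 2. For the lower bound, the 3 vertices {1, 2, 8} are pairwise adjacent, and any tree decomposition puts a clique entirely inside one bag — forcing width ≥ 2. The upper and lower bounds meet at 2, so that is the treewidth.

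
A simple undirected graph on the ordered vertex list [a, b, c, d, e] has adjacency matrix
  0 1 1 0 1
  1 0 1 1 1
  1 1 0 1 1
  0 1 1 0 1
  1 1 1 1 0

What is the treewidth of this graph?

A width-3 tree decomposition is:
Bags: B1 = {b, c, d, e}  B2 = {a, b, c, e}
Tree: B1–B2
The largest bag has 4 vertices, giving width 3; this decomposition certifies tw(G) ≤ 3. On the other hand G contains the 4-clique {b, c, d, e}. A clique must lie in a single bag of any decomposition, so no decomposition can have width below 3. Therefore the treewidth is 3.

3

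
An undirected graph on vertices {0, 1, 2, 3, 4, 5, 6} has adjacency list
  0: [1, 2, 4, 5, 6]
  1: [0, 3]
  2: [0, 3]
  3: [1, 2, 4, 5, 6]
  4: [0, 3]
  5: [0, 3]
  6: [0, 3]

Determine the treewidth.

A width-2 tree decomposition is:
Bags: B1 = {0, 3, 5}  B2 = {0, 2, 3}  B3 = {0, 3, 4}  B4 = {0, 3, 6}  B5 = {0, 1, 3}
Tree: B1–B2, B2–B3, B3–B4, B4–B5
Every bag has size at most 3, so the width is 3 − 1 = 2 and tw(G) ≤ 2. Since 3–5–0–2–3 is a cycle in G, G is not acyclic. Forests are exactly the graphs of treewidth ≤ 1, so tw(G) ≥ 2. Combining the bounds, tw(G) = 2.

2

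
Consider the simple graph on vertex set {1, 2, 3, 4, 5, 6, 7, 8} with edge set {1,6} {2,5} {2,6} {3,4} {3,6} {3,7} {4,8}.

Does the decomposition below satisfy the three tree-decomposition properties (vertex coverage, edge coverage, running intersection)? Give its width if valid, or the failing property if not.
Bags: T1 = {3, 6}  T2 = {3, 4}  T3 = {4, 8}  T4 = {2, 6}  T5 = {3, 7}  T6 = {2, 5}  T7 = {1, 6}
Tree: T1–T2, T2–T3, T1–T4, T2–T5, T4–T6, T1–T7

Vertex coverage: the bags together contain {1, 2, 3, 4, 5, 6, 7, 8}, the full vertex set. Edge coverage: each edge of G has both endpoints in at least one bag. Running intersection: for every vertex, the bags containing it form a connected subtree. All three properties hold, so this is a valid tree decomposition of width max|bag| − 1 = 1, and hence tw(G) ≤ 1.

Yes; width 1.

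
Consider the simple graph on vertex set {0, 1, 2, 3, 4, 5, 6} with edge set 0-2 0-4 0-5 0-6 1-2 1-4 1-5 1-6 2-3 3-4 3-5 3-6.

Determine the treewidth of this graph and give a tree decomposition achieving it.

The largest bag has 4 vertices, giving width 3; this decomposition certifies tw(G) ≤ 3. For the lower bound: the 4 vertex sets {1,5}, {0,2}, {3}, {4} are disjoint, each induces a connected subgraph, and every pair is joined by at least one edge of G. Contracting each set to a single vertex therefore yields K_{4} as a minor, and since treewidth is minor-monotone, tw(G) ≥ tw(K_{4}) = 3. Combining the bounds, tw(G) = 3.

Treewidth 3.
Bags: B1 = {0, 1, 3, 5}  B2 = {0, 1, 2, 3}  B3 = {0, 1, 3, 4}  B4 = {0, 1, 3, 6}
Tree: B1–B2, B2–B3, B3–B4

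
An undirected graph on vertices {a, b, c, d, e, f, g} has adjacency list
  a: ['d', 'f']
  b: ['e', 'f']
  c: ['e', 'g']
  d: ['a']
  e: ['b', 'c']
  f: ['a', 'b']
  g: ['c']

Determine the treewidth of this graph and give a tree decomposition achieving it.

Treewidth 1.
Bags: B1 = {c, g}  B2 = {c, e}  B3 = {b, e}  B4 = {b, f}  B5 = {a, f}  B6 = {a, d}
Tree: B1–B2, B2–B3, B3–B4, B4–B5, B5–B6

The largest bag has 2 vertices, giving width 1; this decomposition certifies tw(G) ≤ 1. Since G has at least one edge (e.g. g–c), it is not an edgeless graph, so tw(G) ≥ 1. The upper and lower bounds meet at 1, so that is the treewidth.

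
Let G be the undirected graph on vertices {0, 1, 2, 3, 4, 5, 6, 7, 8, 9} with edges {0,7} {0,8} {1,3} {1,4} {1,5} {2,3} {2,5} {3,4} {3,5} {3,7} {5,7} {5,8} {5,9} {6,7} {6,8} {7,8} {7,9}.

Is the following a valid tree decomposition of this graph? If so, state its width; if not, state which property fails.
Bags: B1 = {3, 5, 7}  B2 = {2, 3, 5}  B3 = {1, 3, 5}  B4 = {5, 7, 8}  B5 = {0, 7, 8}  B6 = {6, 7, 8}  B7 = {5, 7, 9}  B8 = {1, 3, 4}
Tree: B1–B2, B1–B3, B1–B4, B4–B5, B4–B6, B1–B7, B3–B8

Yes; width 2.

Checking the three conditions: (i) the bags cover all of {0, 1, 2, 3, 4, 5, 6, 7, 8, 9}; (ii) for each edge, some bag contains both endpoints; (iii) the bags containing any fixed vertex form a subtree. All hold, so the decomposition is valid with width 3 − 1 = 2.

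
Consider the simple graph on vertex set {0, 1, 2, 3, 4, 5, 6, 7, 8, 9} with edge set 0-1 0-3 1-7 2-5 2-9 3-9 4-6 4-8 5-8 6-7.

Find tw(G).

A width-2 tree decomposition is:
Bags: B1 = {0, 1, 7}  B2 = {0, 6, 7}  B3 = {0, 4, 6}  B4 = {0, 4, 8}  B5 = {0, 5, 8}  B6 = {0, 2, 5}  B7 = {0, 2, 9}  B8 = {0, 3, 9}
Tree: B1–B2, B2–B3, B3–B4, B4–B5, B5–B6, B6–B7, B7–B8
Each bag holds 3 vertices, so the decomposition has width 2, which upper-bounds the treewidth. For the lower bound, G contains the cycle 0–1–7–6–4–8–5–2–9–3–0, so G is not a forest; only forests have treewidth ≤ 1, hence tw(G) ≥ 2. Hence tw(G) = 2 exactly.

2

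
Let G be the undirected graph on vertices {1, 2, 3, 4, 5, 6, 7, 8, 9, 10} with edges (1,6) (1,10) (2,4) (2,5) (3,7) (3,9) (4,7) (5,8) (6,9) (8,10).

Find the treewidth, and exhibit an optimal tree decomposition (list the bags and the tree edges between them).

Treewidth 2.
One optimal decomposition is:
Bags: B1 = {5, 8, 10}  B2 = {2, 5, 10}  B3 = {2, 4, 10}  B4 = {4, 7, 10}  B5 = {3, 7, 10}  B6 = {3, 9, 10}  B7 = {6, 9, 10}  B8 = {1, 6, 10}
Tree: B1–B2, B2–B3, B3–B4, B4–B5, B5–B6, B6–B7, B7–B8

The largest bag has 3 vertices, giving width 2; this decomposition certifies tw(G) ≤ 2. For the lower bound, G contains the cycle 10–8–5–2–4–7–3–9–6–1–10, so G is not a forest; only forests have treewidth ≤ 1, hence tw(G) ≥ 2. Hence tw(G) = 2 exactly.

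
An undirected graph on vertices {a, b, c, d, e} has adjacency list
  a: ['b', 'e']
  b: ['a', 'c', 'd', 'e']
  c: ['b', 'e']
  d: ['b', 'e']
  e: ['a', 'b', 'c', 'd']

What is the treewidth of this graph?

2

A width-2 tree decomposition is:
Bags: B1 = {b, c, e}  B2 = {a, b, e}  B3 = {b, d, e}
Tree: B1–B2, B1–B3
Each bag holds 3 vertices, so the decomposition has width 2, which upper-bounds the treewidth. For the lower bound, the 3 vertices {b, d, e} are pairwise adjacent, and any tree decomposition puts a clique entirely inside one bag — forcing width ≥ 2. Hence tw(G) = 2 exactly.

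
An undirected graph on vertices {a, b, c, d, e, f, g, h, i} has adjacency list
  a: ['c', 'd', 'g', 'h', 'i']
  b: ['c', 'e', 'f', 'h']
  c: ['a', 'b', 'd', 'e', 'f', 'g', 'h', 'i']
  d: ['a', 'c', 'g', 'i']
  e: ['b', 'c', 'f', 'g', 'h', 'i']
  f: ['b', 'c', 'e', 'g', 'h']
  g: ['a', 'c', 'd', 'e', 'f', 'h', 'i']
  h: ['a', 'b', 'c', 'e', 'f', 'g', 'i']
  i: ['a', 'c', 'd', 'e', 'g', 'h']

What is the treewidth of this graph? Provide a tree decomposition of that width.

Treewidth 4.
Bags: B1 = {c, e, f, g, h}  B2 = {c, e, g, h, i}  B3 = {a, c, g, h, i}  B4 = {a, c, d, g, i}  B5 = {b, c, e, f, h}
Tree: B1–B2, B2–B3, B3–B4, B1–B5

Each bag holds 5 vertices, so the decomposition has width 4, which upper-bounds the treewidth. Conversely, {a, c, d, g, i} is a clique of size 5, and the vertices of any clique must share a bag in every tree decomposition; so some bag has ≥ 5 vertices and tw(G) ≥ 4. Therefore the treewidth is 4.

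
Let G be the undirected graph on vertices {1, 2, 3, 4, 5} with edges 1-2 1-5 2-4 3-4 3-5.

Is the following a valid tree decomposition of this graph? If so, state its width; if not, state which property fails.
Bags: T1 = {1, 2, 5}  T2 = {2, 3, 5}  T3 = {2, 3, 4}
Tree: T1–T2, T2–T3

Vertex coverage: the bags together contain {1, 2, 3, 4, 5}, the full vertex set. Edge coverage: each edge of G has both endpoints in at least one bag. Running intersection: for every vertex, the bags containing it form a connected subtree. All three properties hold, so this is a valid tree decomposition of width max|bag| − 1 = 2, and hence tw(G) ≤ 2.

Yes; width 2.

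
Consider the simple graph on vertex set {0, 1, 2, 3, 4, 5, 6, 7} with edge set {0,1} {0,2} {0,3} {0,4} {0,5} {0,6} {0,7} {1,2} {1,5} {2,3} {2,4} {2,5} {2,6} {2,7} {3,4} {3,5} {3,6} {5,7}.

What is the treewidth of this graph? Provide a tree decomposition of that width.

The largest bag has 4 vertices, giving width 3; this decomposition certifies tw(G) ≤ 3. For the lower bound, the 4 vertices {0, 1, 2, 5} are pairwise adjacent, and any tree decomposition puts a clique entirely inside one bag — forcing width ≥ 3. Therefore the treewidth is 3.

Treewidth 3.
One optimal decomposition is:
Bags: B1 = {0, 2, 3, 5}  B2 = {0, 2, 3, 4}  B3 = {0, 2, 3, 6}  B4 = {0, 1, 2, 5}  B5 = {0, 2, 5, 7}
Tree: B1–B2, B2–B3, B1–B4, B1–B5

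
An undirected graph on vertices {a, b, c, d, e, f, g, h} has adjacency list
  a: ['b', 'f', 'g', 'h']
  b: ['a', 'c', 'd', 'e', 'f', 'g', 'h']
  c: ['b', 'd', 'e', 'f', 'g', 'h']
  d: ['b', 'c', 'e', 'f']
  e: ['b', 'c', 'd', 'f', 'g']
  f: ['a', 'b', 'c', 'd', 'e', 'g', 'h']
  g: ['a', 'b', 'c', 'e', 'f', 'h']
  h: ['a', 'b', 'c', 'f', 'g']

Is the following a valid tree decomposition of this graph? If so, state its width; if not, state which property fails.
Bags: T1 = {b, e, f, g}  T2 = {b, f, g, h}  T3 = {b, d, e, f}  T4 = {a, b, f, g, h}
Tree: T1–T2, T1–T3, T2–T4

No — vertex c appears in no bag.

A tree decomposition must satisfy three properties: every vertex lies in some bag; for every edge, both endpoints lie together in some bag; and for every vertex, the bags containing it form a connected subtree. Here vertex c appears in no bag, so the decomposition is invalid.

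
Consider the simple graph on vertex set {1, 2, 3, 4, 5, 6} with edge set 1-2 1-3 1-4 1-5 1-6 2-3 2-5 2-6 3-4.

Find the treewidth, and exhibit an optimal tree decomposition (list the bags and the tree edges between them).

Treewidth 2.
One optimal decomposition is:
Bags: B1 = {1, 2, 3}  B2 = {1, 3, 4}  B3 = {1, 2, 6}  B4 = {1, 2, 5}
Tree: B1–B2, B1–B3, B1–B4

Each bag holds 3 vertices, so the decomposition has width 2, which upper-bounds the treewidth. For the lower bound, the 3 vertices {1, 2, 3} are pairwise adjacent, and any tree decomposition puts a clique entirely inside one bag — forcing width ≥ 2. The upper and lower bounds meet at 2, so that is the treewidth.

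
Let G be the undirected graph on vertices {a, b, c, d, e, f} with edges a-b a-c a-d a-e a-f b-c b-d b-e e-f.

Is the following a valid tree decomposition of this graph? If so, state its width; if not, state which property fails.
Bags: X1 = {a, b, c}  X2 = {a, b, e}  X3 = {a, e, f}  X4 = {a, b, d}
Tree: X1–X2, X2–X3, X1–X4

Yes; width 2.

Checking the three conditions: (i) the bags cover all of {a, b, c, d, e, f}; (ii) for each edge, some bag contains both endpoints; (iii) the bags containing any fixed vertex form a subtree. All hold, so the decomposition is valid with width 3 − 1 = 2.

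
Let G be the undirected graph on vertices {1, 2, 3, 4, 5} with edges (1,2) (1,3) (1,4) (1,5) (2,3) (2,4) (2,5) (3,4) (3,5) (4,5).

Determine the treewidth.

4

A width-4 tree decomposition is:
Bags: B1 = {1, 2, 3, 4, 5}
Tree: (single bag)
With just one bag of size 5, the width is 5 − 1 = 4, so tw(G) ≤ 4. For the lower bound, the 5 vertices {1, 2, 3, 4, 5} are pairwise adjacent, and any tree decomposition puts a clique entirely inside one bag — forcing width ≥ 4. Hence tw(G) = 4 exactly.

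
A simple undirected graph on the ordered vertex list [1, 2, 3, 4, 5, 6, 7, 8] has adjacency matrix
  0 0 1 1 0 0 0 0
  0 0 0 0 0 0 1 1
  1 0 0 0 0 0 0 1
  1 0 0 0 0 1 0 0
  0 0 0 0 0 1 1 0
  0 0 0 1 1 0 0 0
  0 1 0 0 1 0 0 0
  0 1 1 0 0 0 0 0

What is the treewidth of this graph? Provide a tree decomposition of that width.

Treewidth 2.
One such decomposition:
Bags: B1 = {5, 6, 7}  B2 = {2, 6, 7}  B3 = {2, 6, 8}  B4 = {3, 6, 8}  B5 = {1, 3, 6}  B6 = {1, 4, 6}
Tree: B1–B2, B2–B3, B3–B4, B4–B5, B5–B6

The largest bag has 3 vertices, giving width 2; this decomposition certifies tw(G) ≤ 2. For the lower bound, G contains the cycle 6–5–7–2–8–3–1–4–6, so G is not a forest; only forests have treewidth ≤ 1, hence tw(G) ≥ 2. Hence tw(G) = 2 exactly.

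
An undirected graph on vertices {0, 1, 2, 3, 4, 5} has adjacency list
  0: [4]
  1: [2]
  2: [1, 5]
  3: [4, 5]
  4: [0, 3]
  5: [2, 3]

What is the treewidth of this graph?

1

A width-1 tree decomposition is:
Bags: B1 = {1, 2}  B2 = {2, 5}  B3 = {3, 5}  B4 = {3, 4}  B5 = {0, 4}
Tree: B1–B2, B2–B3, B3–B4, B4–B5
The largest bag has 2 vertices, giving width 1; this decomposition certifies tw(G) ≤ 1. Since G has at least one edge (e.g. 1–2), it is not an edgeless graph, so tw(G) ≥ 1. Combining the bounds, tw(G) = 1.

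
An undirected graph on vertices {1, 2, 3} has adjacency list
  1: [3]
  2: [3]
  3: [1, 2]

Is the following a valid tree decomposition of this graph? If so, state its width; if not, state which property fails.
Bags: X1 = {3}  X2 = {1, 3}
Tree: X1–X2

A tree decomposition must satisfy three properties: every vertex lies in some bag; for every edge, both endpoints lie together in some bag; and for every vertex, the bags containing it form a connected subtree. Here vertex 2 appears in no bag, so the decomposition is invalid.

No — vertex 2 appears in no bag.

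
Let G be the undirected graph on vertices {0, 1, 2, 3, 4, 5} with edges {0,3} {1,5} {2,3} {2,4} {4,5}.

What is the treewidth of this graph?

A width-1 tree decomposition is:
Bags: B1 = {1, 5}  B2 = {4, 5}  B3 = {2, 4}  B4 = {2, 3}  B5 = {0, 3}
Tree: B1–B2, B2–B3, B3–B4, B4–B5
The largest bag has 2 vertices, giving width 1; this decomposition certifies tw(G) ≤ 1. Since G has at least one edge (e.g. 1–5), it is not an edgeless graph, so tw(G) ≥ 1. Combining the bounds, tw(G) = 1.

1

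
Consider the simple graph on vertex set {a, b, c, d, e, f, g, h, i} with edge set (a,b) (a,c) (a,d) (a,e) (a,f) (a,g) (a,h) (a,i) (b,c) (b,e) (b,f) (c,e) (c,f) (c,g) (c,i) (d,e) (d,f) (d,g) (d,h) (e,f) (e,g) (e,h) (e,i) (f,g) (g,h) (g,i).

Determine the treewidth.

A width-4 tree decomposition is:
Bags: B1 = {a, d, e, f, g}  B2 = {a, c, e, f, g}  B3 = {a, c, e, g, i}  B4 = {a, d, e, g, h}  B5 = {a, b, c, e, f}
Tree: B1–B2, B2–B3, B1–B4, B2–B5
Each bag holds 5 vertices, so the decomposition has width 4, which upper-bounds the treewidth. For the lower bound, the 5 vertices {a, d, e, g, h} are pairwise adjacent, and any tree decomposition puts a clique entirely inside one bag — forcing width ≥ 4. The upper and lower bounds meet at 4, so that is the treewidth.

4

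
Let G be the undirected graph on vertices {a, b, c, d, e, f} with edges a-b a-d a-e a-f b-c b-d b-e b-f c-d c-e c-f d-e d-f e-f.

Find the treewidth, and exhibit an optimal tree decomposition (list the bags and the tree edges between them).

Treewidth 4.
Bags: B1 = {b, c, d, e, f}  B2 = {a, b, d, e, f}
Tree: B1–B2

Every bag has size at most 5, so the width is 5 − 1 = 4 and tw(G) ≤ 4. For the lower bound, the 5 vertices {b, c, d, e, f} are pairwise adjacent, and any tree decomposition puts a clique entirely inside one bag — forcing width ≥ 4. Hence tw(G) = 4 exactly.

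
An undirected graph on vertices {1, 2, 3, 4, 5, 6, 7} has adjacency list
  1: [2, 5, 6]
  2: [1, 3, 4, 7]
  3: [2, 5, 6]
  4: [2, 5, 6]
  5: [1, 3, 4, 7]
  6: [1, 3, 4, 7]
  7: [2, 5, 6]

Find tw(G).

3

A width-3 tree decomposition is:
Bags: B1 = {1, 2, 5, 6}  B2 = {2, 5, 6, 7}  B3 = {2, 3, 5, 6}  B4 = {2, 4, 5, 6}
Tree: B1–B2, B2–B3, B3–B4
Every bag has size at most 4, so the width is 4 − 1 = 3 and tw(G) ≤ 3. For the lower bound: the 4 vertex sets {1,6}, {2,7}, {5}, {3} are disjoint, each induces a connected subgraph, and every pair is joined by at least one edge of G. Contracting each set to a single vertex therefore yields K_{4} as a minor, and since treewidth is minor-monotone, tw(G) ≥ tw(K_{4}) = 3. Therefore the treewidth is 3.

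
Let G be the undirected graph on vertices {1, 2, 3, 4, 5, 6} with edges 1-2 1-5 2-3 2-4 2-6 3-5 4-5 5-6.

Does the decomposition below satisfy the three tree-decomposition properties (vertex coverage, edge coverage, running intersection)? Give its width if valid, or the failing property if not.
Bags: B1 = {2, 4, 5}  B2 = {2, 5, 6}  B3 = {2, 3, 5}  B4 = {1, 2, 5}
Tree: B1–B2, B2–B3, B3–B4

Checking the three conditions: (i) the bags cover all of {1, 2, 3, 4, 5, 6}; (ii) for each edge, some bag contains both endpoints; (iii) the bags containing any fixed vertex form a subtree. All hold, so the decomposition is valid with width 3 − 1 = 2.

Yes; width 2.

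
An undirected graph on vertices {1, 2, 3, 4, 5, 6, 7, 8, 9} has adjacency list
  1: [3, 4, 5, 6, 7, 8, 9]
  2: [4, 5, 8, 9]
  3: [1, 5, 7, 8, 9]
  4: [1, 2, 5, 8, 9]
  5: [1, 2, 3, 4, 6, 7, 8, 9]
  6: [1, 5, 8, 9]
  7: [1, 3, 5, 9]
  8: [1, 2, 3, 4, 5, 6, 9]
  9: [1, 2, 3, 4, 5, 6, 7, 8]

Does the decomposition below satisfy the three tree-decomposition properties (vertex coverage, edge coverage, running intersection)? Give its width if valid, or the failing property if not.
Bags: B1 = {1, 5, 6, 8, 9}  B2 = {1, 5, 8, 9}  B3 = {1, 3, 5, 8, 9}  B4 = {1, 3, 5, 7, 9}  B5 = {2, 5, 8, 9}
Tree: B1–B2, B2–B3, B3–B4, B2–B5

No — vertex 4 appears in no bag.

A tree decomposition must satisfy three properties: every vertex lies in some bag; for every edge, both endpoints lie together in some bag; and for every vertex, the bags containing it form a connected subtree. Here vertex 4 appears in no bag, so the decomposition is invalid.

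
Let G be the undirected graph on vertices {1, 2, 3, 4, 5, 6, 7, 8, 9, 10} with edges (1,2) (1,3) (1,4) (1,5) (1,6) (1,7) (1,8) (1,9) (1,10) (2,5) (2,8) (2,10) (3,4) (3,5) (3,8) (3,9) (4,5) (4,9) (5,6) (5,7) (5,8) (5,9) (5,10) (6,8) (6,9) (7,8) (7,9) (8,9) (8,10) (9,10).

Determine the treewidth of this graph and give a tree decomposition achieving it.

The largest bag has 5 vertices, giving width 4; this decomposition certifies tw(G) ≤ 4. For the lower bound, the 5 vertices {1, 5, 8, 9, 10} are pairwise adjacent, and any tree decomposition puts a clique entirely inside one bag — forcing width ≥ 4. Combining the bounds, tw(G) = 4.

Treewidth 4.
Bags: B1 = {1, 5, 6, 8, 9}  B2 = {1, 3, 5, 8, 9}  B3 = {1, 3, 4, 5, 9}  B4 = {1, 5, 8, 9, 10}  B5 = {1, 2, 5, 8, 10}  B6 = {1, 5, 7, 8, 9}
Tree: B1–B2, B2–B3, B1–B4, B4–B5, B1–B6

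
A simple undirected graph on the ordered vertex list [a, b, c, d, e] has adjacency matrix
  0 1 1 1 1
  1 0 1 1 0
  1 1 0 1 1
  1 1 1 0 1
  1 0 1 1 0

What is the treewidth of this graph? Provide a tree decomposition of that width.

Treewidth 3.
Bags: B1 = {a, c, d, e}  B2 = {a, b, c, d}
Tree: B1–B2

Every bag has size at most 4, so the width is 4 − 1 = 3 and tw(G) ≤ 3. Conversely, {a, c, d, e} is a clique of size 4, and the vertices of any clique must share a bag in every tree decomposition; so some bag has ≥ 4 vertices and tw(G) ≥ 3. Hence tw(G) = 3 exactly.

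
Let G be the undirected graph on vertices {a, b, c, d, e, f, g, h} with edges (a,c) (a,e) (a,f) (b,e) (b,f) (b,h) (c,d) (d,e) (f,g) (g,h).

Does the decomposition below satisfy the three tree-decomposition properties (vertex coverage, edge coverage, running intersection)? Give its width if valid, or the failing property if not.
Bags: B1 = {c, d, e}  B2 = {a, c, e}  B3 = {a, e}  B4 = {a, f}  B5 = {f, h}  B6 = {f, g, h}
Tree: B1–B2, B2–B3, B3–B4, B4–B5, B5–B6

A tree decomposition must satisfy three properties: every vertex lies in some bag; for every edge, both endpoints lie together in some bag; and for every vertex, the bags containing it form a connected subtree. Here vertex b appears in no bag, so the decomposition is invalid.

No — vertex b appears in no bag.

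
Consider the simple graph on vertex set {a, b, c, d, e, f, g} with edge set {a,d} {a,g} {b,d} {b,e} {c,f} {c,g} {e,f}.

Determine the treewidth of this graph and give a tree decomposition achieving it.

Each bag holds 3 vertices, so the decomposition has width 2, which upper-bounds the treewidth. Since d–b–e–f–c–g–a–d is a cycle in G, G is not acyclic. Forests are exactly the graphs of treewidth ≤ 1, so tw(G) ≥ 2. The upper and lower bounds meet at 2, so that is the treewidth.

Treewidth 2.
Bags: B1 = {b, d, e}  B2 = {d, e, f}  B3 = {c, d, f}  B4 = {c, d, g}  B5 = {a, d, g}
Tree: B1–B2, B2–B3, B3–B4, B4–B5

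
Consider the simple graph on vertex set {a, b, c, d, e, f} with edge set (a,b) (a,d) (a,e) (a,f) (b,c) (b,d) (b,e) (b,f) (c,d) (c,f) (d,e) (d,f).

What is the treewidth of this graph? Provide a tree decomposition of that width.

Each bag holds 4 vertices, so the decomposition has width 3, which upper-bounds the treewidth. Conversely, {b, c, d, f} is a clique of size 4, and the vertices of any clique must share a bag in every tree decomposition; so some bag has ≥ 4 vertices and tw(G) ≥ 3. Therefore the treewidth is 3.

Treewidth 3.
One such decomposition:
Bags: B1 = {a, b, d, f}  B2 = {b, c, d, f}  B3 = {a, b, d, e}
Tree: B1–B2, B1–B3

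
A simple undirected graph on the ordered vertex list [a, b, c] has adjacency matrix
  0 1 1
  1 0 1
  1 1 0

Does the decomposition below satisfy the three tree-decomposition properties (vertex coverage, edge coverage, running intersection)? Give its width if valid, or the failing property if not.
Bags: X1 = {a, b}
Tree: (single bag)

A tree decomposition must satisfy three properties: every vertex lies in some bag; for every edge, both endpoints lie together in some bag; and for every vertex, the bags containing it form a connected subtree. Here vertex c appears in no bag, so the decomposition is invalid.

No — vertex c appears in no bag.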